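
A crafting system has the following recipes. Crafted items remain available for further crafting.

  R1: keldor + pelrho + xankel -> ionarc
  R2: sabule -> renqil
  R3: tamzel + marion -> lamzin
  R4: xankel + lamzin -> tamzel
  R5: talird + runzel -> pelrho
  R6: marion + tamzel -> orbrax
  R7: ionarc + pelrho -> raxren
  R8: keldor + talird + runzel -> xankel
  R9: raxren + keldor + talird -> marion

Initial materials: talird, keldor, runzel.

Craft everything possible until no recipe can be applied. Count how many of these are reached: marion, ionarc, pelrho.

Using R8, keldor, talird, and runzel make xankel.
Using R5, talird and runzel make pelrho.
Using R1, keldor, pelrho, and xankel make ionarc.
Using R7, ionarc and pelrho make raxren.
raxren + keldor + talird -> marion (R9).
marion: reached.
ionarc: reached.
pelrho: reached.
All 3 are reached.

3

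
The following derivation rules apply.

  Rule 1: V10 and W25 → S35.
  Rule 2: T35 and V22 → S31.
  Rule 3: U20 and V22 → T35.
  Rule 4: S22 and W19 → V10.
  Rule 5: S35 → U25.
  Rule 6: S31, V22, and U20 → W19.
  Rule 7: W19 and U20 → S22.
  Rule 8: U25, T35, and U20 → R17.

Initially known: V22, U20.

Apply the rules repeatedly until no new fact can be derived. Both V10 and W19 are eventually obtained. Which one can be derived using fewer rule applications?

W19

W19: U20 and V22 hold, so T35 follows (Rule 3). T35 and V22 hold, so S31 follows (Rule 2). S31, V22, and U20 hold, so W19 follows (Rule 6). [3 rule applications]
V10: From U20 and V22, Rule 3 gives T35. T35 and V22 hold, so S31 follows (Rule 2). S31, V22, and U20 hold, so W19 follows (Rule 6). W19 and U20 hold, so S22 follows (Rule 7). S22 and W19 hold, so V10 follows (Rule 4). [5 rule applications]
W19 needs fewer.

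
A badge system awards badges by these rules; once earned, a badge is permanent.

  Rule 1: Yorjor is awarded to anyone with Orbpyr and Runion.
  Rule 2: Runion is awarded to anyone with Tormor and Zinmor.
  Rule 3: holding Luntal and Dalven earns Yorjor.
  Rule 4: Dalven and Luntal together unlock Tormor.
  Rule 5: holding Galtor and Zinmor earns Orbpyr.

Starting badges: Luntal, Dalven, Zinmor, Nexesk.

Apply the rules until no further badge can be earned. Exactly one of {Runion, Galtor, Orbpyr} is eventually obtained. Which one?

With Dalven and Luntal, Tormor is earned (Rule 4).
With Tormor and Zinmor, Runion is earned (Rule 2).
No rule produces Galtor, and it is not given. Orbpyr would need Galtor and Zinmor (Rule 5), but Galtor is never earned.

Runion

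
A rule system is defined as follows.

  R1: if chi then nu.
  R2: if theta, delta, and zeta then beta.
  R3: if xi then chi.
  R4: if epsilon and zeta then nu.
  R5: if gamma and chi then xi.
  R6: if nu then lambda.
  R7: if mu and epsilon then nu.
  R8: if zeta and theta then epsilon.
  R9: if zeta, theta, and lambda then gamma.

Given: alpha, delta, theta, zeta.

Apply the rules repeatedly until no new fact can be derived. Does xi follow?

xi would need gamma and chi (R5), but chi is never established.

No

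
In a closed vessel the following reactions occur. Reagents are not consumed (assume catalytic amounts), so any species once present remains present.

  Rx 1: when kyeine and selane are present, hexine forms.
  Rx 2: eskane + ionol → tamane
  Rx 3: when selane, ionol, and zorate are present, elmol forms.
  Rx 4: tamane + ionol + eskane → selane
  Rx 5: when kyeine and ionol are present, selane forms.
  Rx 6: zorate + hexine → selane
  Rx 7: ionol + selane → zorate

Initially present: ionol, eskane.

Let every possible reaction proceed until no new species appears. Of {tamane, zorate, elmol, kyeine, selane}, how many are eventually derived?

eskane and ionol present → tamane forms (Rx 2).
tamane, ionol, and eskane present → selane forms (Rx 4).
ionol and selane present → zorate forms (Rx 7).
selane, ionol, and zorate present → elmol forms (Rx 3).
tamane: reached.
zorate: reached.
elmol: reached.
No rule produces kyeine, and it is not given.
selane: reached.
Reached: tamane, zorate, elmol, and selane — 4 of the 5.

4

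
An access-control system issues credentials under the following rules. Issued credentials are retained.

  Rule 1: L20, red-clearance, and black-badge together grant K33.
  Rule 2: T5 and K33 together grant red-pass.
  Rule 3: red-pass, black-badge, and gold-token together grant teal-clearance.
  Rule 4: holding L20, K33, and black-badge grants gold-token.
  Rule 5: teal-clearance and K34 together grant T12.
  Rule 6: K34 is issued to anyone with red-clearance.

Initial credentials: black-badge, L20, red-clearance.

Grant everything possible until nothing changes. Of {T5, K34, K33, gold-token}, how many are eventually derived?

Holding L20, red-clearance, and black-badge grants K33 (Rule 1).
Holding red-clearance grants K34 (Rule 6).
Holding L20, K33, and black-badge grants gold-token (Rule 4).
No rule produces T5, and it is not given.
K34: reached.
K33: reached.
gold-token: reached.
Reached: K34, K33, and gold-token — 3 of the 4.

3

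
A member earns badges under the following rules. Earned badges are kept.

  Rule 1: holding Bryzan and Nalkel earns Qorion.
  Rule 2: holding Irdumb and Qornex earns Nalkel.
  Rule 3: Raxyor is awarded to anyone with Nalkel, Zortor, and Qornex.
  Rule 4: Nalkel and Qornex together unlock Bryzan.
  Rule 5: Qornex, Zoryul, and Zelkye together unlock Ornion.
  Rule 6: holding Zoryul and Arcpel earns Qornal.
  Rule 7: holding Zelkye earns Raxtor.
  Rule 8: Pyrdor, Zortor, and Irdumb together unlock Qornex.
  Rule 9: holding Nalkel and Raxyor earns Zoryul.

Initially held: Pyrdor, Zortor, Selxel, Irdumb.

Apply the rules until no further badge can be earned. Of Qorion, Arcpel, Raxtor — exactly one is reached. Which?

With Pyrdor, Zortor, and Irdumb, Qornex is earned (Rule 8).
With Irdumb and Qornex, Nalkel is earned (Rule 2).
With Nalkel and Qornex, Bryzan is earned (Rule 4).
With Bryzan and Nalkel, Qorion is earned (Rule 1).
Raxtor would need Zelkye (Rule 7), but Zelkye is never earned. No rule produces Arcpel, and it is not given.

Qorion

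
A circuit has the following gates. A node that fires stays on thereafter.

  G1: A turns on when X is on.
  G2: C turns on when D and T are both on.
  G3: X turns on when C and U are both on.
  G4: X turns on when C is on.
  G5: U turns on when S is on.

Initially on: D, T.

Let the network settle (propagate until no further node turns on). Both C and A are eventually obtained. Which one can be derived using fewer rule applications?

C: D and T are on, so C turns on (G2). [1 rule application]
A: D and T are on, so C turns on (G2). C is on, so X turns on (G4). G1: X on → A on. [3 rule applications]
C needs fewer.

C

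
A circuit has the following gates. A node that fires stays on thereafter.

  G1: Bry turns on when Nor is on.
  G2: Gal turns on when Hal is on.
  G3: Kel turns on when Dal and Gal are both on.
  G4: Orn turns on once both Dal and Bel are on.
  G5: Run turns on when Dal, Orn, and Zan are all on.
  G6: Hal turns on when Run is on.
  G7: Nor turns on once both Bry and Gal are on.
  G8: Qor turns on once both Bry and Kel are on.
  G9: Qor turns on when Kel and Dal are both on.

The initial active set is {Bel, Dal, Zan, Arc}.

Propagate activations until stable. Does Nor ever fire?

No

Nor would need Bry and Gal (G7), but Bry never turns on.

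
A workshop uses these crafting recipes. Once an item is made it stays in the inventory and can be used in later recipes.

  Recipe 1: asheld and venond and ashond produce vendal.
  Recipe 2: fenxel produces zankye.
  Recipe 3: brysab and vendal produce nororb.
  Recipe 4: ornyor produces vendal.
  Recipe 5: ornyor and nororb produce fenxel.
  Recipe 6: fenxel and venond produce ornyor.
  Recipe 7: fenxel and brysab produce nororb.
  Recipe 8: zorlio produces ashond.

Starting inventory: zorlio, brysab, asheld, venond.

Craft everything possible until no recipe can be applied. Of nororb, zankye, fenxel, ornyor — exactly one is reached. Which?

nororb

Using Recipe 8, zorlio makes ashond.
asheld and venond and ashond → vendal (Recipe 1).
Using Recipe 3, brysab and vendal make nororb.
ornyor would need fenxel and venond (Recipe 6), but fenxel is never obtained. fenxel would need ornyor and nororb (Recipe 5), but ornyor is never obtained. zankye would need fenxel (Recipe 2), but fenxel is never obtained.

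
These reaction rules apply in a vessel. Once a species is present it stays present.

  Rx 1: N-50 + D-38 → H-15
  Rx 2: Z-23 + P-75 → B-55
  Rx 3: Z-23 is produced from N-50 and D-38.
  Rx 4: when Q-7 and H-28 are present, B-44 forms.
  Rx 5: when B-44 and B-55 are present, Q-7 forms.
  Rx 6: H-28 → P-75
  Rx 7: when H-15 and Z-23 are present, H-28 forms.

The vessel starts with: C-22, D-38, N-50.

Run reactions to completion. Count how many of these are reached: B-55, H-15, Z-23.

3

N-50 and D-38 present → H-15 forms (Rx 1).
N-50 and D-38 present → Z-23 forms (Rx 3).
H-15 and Z-23 present → H-28 forms (Rx 7).
H-28 present → P-75 forms (Rx 6).
Z-23 and P-75 present → B-55 forms (Rx 2).
B-55: reached.
H-15: reached.
Z-23: reached.
All 3 are reached.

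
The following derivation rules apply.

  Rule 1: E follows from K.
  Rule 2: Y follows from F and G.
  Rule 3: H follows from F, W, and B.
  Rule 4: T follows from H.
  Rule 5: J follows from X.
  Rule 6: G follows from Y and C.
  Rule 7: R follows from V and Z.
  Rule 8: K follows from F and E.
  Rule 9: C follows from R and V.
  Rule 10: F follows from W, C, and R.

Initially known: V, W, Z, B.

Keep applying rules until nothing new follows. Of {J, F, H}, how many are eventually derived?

V and Z hold, so R follows (Rule 7).
From R and V, Rule 9 gives C.
From W, C, and R, Rule 10 gives F.
F, W, and B hold, so H follows (Rule 3).
J would need X (Rule 5), but X is never established.
F: reached.
H: reached.
Reached: F and H — 2 of the 3.

2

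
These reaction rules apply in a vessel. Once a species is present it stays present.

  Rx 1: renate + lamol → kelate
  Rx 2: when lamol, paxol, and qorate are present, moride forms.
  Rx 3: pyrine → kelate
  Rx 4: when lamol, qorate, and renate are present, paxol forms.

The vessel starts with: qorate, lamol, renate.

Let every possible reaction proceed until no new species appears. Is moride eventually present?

lamol, qorate, and renate present → paxol forms (Rx 4).
lamol, paxol, and qorate present → moride forms (Rx 2).

Yes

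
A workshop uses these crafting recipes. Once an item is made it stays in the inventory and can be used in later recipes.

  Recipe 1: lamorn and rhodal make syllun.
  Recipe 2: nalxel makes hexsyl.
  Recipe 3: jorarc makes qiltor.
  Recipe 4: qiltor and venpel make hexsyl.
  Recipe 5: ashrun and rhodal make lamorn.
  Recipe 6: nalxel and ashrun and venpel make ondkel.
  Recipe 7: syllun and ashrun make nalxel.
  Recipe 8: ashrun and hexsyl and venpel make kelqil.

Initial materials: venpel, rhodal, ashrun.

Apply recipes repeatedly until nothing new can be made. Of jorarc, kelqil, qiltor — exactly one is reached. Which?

kelqil

Using Recipe 5, ashrun and rhodal make lamorn.
Using Recipe 1, lamorn and rhodal make syllun.
syllun and ashrun → nalxel (Recipe 7).
nalxel → hexsyl (Recipe 2).
Using Recipe 8, ashrun, hexsyl, and venpel make kelqil.
qiltor would need jorarc (Recipe 3), but jorarc is never obtained. No rule produces jorarc, and it is not given.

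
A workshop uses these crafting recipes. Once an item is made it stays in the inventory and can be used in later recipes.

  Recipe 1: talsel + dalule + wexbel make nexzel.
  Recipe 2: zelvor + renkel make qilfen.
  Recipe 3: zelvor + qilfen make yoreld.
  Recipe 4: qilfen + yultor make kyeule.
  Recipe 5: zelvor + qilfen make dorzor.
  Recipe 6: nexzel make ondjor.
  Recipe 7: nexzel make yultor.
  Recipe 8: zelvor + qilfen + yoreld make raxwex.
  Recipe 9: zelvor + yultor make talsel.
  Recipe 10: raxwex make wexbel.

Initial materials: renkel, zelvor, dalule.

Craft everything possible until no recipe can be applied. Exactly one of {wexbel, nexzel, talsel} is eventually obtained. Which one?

wexbel

Using Recipe 2, zelvor and renkel make qilfen.
Using Recipe 3, zelvor and qilfen make yoreld.
Using Recipe 8, zelvor, qilfen, and yoreld make raxwex.
raxwex → wexbel (Recipe 10).
nexzel would need talsel, dalule, and wexbel (Recipe 1), but talsel is never obtained. talsel would need zelvor and yultor (Recipe 9), but yultor is never obtained.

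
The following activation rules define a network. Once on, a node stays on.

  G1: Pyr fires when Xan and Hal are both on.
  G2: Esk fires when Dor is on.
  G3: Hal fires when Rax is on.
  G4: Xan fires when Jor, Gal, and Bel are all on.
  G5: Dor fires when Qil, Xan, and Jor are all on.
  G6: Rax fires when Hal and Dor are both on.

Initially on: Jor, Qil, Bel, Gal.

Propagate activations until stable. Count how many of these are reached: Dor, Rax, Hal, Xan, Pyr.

Jor, Gal, and Bel are on, so Xan fires (G4).
Qil, Xan, and Jor are on, so Dor fires (G5).
Dor: reached.
Rax would need Hal and Dor (G6), but Hal never turns on.
Hal would need Rax (G3), but Rax never turns on.
Xan: reached.
Pyr would need Xan and Hal (G1), but Hal never turns on.
Reached: Dor and Xan — 2 of the 5.

2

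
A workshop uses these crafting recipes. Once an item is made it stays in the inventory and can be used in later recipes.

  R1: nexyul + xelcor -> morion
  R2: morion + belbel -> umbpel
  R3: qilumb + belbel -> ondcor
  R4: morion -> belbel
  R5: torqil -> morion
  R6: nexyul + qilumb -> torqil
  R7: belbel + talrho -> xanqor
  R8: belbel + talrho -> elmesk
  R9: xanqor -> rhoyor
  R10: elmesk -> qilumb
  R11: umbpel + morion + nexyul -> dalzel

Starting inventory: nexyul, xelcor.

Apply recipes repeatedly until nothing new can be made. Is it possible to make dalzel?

nexyul + xelcor -> morion (R1).
morion -> belbel (R4).
Using R2, morion and belbel make umbpel.
umbpel + morion + nexyul -> dalzel (R11).

Yes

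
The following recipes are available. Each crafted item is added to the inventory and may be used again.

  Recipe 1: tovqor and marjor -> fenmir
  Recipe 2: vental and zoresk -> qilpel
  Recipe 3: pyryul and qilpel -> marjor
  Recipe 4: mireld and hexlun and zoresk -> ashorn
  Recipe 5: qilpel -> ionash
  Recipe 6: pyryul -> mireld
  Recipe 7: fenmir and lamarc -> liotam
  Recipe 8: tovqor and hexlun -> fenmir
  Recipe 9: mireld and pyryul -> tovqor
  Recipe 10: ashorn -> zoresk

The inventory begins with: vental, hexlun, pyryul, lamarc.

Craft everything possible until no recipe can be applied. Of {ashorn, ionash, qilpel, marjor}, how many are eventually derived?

ashorn would need mireld, hexlun, and zoresk (Recipe 4), but zoresk is never obtained.
ionash would need qilpel (Recipe 5), but qilpel is never obtained.
qilpel would need vental and zoresk (Recipe 2), but zoresk is never obtained.
marjor would need pyryul and qilpel (Recipe 3), but qilpel is never obtained.
None of the 4 are reached.

0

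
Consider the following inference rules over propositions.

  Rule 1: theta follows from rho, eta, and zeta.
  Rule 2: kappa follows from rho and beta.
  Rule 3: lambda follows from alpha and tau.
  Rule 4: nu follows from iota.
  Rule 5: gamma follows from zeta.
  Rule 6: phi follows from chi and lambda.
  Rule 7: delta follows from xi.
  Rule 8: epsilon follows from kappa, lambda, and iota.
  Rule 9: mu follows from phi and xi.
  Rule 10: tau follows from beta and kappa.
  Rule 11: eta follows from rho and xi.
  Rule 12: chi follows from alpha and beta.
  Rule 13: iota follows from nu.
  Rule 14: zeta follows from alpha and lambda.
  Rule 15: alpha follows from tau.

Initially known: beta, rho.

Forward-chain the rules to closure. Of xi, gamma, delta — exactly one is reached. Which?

rho and beta hold, so kappa follows (Rule 2).
From beta and kappa, Rule 10 gives tau.
tau holds, so alpha follows (Rule 15).
From alpha and tau, Rule 3 gives lambda.
From alpha and lambda, Rule 14 gives zeta.
From zeta, Rule 5 gives gamma.
No rule produces xi, and it is not given. delta would need xi (Rule 7), but xi is never established.

gamma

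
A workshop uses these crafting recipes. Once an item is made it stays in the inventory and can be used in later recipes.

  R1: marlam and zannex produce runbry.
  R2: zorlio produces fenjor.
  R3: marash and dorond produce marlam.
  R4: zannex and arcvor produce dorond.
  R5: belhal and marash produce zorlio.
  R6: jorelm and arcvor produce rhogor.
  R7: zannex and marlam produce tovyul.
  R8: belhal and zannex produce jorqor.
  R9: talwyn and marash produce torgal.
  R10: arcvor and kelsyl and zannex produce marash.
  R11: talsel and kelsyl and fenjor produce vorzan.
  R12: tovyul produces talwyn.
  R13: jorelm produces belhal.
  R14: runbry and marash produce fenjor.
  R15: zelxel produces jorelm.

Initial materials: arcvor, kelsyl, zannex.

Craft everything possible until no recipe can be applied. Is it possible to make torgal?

Yes

Using R10, arcvor, kelsyl, and zannex make marash.
Using R4, zannex and arcvor make dorond.
marash and dorond → marlam (R3).
Using R7, zannex and marlam make tovyul.
tovyul → talwyn (R12).
talwyn and marash → torgal (R9).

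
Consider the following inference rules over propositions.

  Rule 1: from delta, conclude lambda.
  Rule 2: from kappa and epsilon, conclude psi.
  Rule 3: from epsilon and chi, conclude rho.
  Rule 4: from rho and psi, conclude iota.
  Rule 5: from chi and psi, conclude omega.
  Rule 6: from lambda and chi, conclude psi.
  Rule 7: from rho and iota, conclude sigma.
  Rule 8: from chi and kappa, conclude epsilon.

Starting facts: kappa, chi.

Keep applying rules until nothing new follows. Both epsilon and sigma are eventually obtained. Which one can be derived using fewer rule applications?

epsilon: From chi and kappa, Rule 8 gives epsilon. [1 rule application]
sigma: chi and kappa hold, so epsilon follows (Rule 8). From epsilon and chi, Rule 3 gives rho. kappa and epsilon hold, so psi follows (Rule 2). rho and psi hold, so iota follows (Rule 4). From rho and iota, Rule 7 gives sigma. [5 rule applications]
epsilon needs fewer.

epsilon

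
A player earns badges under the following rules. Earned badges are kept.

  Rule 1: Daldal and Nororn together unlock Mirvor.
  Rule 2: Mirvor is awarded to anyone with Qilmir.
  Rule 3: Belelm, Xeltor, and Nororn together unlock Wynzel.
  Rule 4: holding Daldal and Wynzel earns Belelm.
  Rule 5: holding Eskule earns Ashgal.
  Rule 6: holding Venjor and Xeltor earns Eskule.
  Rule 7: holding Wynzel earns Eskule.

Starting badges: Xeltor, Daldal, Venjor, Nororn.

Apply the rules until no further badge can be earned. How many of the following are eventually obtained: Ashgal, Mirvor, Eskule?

With Daldal and Nororn, Mirvor is earned (Rule 1).
With Venjor and Xeltor, Eskule is earned (Rule 6).
With Eskule, Ashgal is earned (Rule 5).
Ashgal: reached.
Mirvor: reached.
Eskule: reached.
All 3 are reached.

3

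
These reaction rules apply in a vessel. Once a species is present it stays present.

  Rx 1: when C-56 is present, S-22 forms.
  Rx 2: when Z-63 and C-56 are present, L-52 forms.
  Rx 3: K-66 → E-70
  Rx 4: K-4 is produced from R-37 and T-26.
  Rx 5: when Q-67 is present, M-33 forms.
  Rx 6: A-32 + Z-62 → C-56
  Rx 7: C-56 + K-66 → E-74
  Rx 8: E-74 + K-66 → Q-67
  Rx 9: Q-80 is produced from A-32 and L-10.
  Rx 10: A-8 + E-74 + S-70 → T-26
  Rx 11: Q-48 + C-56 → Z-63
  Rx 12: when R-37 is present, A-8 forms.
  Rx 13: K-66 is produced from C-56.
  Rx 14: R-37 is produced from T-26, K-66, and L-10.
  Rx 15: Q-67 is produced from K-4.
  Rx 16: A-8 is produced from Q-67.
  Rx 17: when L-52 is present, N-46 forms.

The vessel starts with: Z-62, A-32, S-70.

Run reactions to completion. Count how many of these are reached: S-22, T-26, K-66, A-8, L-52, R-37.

4

A-32 and Z-62 present → C-56 forms (Rx 6).
C-56 present → K-66 forms (Rx 13).
C-56 present → S-22 forms (Rx 1).
C-56 and K-66 present → E-74 forms (Rx 7).
E-74 and K-66 present → Q-67 forms (Rx 8).
Q-67 present → A-8 forms (Rx 16).
A-8, E-74, and S-70 present → T-26 forms (Rx 10).
S-22: reached.
T-26: reached.
K-66: reached.
A-8: reached.
L-52 would need Z-63 and C-56 (Rx 2), but Z-63 never forms.
R-37 would need T-26, K-66, and L-10 (Rx 14), but L-10 never forms.
Reached: S-22, T-26, K-66, and A-8 — 4 of the 6.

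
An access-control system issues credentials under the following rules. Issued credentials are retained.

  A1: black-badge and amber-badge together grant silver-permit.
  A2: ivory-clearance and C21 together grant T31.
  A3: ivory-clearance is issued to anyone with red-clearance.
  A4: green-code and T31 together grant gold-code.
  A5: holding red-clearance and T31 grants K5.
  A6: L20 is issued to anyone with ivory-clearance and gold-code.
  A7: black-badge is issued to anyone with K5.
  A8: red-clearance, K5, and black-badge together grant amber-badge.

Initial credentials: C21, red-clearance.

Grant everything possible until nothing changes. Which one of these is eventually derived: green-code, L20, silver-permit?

Holding red-clearance grants ivory-clearance (A3).
Holding ivory-clearance and C21 grants T31 (A2).
Holding red-clearance and T31 grants K5 (A5).
Holding K5 grants black-badge (A7).
Holding red-clearance, K5, and black-badge grants amber-badge (A8).
Holding black-badge and amber-badge grants silver-permit (A1).
L20 would need ivory-clearance and gold-code (A6), but gold-code is never granted. No rule produces green-code, and it is not given.

silver-permit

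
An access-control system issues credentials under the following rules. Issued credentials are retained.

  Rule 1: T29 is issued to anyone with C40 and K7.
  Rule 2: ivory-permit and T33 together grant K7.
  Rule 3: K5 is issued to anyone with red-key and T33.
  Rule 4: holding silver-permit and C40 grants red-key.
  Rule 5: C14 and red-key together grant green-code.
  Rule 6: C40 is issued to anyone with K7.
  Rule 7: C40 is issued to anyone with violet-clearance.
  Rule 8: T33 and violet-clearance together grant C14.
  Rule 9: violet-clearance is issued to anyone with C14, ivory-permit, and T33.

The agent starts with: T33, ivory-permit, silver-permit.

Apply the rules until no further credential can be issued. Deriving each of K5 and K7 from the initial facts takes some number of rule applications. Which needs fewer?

K7

K7: Holding ivory-permit and T33 grants K7 (Rule 2). [1 rule application]
K5: Holding ivory-permit and T33 grants K7 (Rule 2). Holding K7 grants C40 (Rule 6). Holding silver-permit and C40 grants red-key (Rule 4). Holding red-key and T33 grants K5 (Rule 3). [4 rule applications]
K7 needs fewer.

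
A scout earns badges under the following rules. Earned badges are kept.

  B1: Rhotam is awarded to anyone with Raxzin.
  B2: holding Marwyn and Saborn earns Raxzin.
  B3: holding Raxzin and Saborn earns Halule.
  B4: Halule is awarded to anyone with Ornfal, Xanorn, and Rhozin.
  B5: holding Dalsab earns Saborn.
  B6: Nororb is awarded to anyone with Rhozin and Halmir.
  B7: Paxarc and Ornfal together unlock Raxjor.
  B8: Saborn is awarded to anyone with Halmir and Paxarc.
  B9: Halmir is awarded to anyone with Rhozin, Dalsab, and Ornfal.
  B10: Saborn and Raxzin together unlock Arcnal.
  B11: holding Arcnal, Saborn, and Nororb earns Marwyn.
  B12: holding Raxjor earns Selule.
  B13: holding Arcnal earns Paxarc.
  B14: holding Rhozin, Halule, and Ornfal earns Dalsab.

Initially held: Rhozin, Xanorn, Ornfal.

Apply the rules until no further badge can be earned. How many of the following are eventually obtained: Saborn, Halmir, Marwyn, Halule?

With Ornfal, Xanorn, and Rhozin, Halule is earned (B4).
With Rhozin, Halule, and Ornfal, Dalsab is earned (B14).
With Rhozin, Dalsab, and Ornfal, Halmir is earned (B9).
With Dalsab, Saborn is earned (B5).
Saborn: reached.
Halmir: reached.
Marwyn would need Arcnal, Saborn, and Nororb (B11), but Arcnal is never earned.
Halule: reached.
Reached: Saborn, Halmir, and Halule — 3 of the 4.

3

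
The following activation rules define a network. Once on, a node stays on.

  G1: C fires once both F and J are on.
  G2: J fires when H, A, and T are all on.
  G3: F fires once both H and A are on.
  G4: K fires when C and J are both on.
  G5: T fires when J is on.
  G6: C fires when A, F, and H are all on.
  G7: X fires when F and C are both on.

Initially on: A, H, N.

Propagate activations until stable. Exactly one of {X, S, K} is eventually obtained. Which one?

X

G3: H and A on → F on.
A, F, and H are on, so C fires (G6).
G7: F and C on → X on.
No rule produces S, and it is not given. K would need C and J (G4), but J never turns on.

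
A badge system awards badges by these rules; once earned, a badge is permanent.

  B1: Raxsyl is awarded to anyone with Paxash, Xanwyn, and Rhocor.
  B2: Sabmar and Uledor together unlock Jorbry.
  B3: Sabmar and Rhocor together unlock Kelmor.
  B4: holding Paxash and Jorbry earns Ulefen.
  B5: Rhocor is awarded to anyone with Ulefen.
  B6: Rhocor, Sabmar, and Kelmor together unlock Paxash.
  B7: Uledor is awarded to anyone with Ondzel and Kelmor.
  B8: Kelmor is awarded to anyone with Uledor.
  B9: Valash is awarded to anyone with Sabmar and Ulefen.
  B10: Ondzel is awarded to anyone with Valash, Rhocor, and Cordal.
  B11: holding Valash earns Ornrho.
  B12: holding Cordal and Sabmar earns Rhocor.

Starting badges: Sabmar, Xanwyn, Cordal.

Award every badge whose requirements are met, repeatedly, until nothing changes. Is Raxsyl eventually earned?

With Cordal and Sabmar, Rhocor is earned (B12).
With Sabmar and Rhocor, Kelmor is earned (B3).
With Rhocor, Sabmar, and Kelmor, Paxash is earned (B6).
With Paxash, Xanwyn, and Rhocor, Raxsyl is earned (B1).

Yes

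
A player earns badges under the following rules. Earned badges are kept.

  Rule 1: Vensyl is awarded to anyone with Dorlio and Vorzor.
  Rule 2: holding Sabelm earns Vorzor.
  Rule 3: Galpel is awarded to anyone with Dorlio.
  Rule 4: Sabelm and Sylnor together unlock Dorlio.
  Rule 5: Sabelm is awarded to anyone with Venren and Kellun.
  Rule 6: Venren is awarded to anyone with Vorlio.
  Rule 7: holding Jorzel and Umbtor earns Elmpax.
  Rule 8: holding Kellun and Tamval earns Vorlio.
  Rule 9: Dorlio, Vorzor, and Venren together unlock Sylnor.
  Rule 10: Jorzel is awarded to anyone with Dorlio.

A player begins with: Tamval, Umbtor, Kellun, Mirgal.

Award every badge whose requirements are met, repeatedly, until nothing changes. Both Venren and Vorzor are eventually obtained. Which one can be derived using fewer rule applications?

Venren: With Kellun and Tamval, Vorlio is earned (Rule 8). With Vorlio, Venren is earned (Rule 6). [2 rule applications]
Vorzor: With Kellun and Tamval, Vorlio is earned (Rule 8). With Vorlio, Venren is earned (Rule 6). With Venren and Kellun, Sabelm is earned (Rule 5). With Sabelm, Vorzor is earned (Rule 2). [4 rule applications]
Venren needs fewer.

Venren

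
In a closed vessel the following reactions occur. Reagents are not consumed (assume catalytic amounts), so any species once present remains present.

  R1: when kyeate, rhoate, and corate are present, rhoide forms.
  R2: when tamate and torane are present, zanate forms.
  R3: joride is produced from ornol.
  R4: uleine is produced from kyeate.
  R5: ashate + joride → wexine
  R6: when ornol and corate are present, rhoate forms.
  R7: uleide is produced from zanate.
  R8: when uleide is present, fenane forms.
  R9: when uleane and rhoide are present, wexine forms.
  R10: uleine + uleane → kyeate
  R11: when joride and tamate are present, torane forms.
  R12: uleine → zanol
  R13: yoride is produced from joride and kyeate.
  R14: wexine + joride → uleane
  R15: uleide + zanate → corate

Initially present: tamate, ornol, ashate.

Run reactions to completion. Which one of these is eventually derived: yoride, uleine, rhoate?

rhoate

ornol present → joride forms (R3).
joride and tamate present → torane forms (R11).
tamate and torane present → zanate forms (R2).
zanate present → uleide forms (R7).
uleide and zanate present → corate forms (R15).
ornol and corate present → rhoate forms (R6).
yoride would need joride and kyeate (R13), but kyeate never forms. uleine would need kyeate (R4), but kyeate never forms.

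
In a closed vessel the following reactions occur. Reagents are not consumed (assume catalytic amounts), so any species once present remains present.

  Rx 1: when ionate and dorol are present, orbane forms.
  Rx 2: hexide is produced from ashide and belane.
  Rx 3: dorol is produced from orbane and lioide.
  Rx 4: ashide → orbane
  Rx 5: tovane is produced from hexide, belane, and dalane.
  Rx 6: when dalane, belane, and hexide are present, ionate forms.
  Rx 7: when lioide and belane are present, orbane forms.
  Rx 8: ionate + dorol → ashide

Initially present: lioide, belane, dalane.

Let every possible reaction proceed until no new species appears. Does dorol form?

Yes

lioide and belane present → orbane forms (Rx 7).
orbane and lioide present → dorol forms (Rx 3).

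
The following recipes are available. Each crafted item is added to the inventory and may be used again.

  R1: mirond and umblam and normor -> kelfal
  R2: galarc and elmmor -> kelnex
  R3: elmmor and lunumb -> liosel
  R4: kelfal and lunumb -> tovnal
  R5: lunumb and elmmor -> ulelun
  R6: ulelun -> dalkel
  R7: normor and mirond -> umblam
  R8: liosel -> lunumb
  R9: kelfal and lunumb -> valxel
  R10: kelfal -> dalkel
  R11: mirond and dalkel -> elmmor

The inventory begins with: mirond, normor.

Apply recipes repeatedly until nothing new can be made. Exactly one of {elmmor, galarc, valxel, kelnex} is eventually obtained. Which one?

normor and mirond -> umblam (R7).
mirond and umblam and normor -> kelfal (R1).
kelfal -> dalkel (R10).
Using R11, mirond and dalkel make elmmor.
kelnex would need galarc and elmmor (R2), but galarc is never obtained. valxel would need kelfal and lunumb (R9), but lunumb is never obtained. No rule produces galarc, and it is not given.

elmmor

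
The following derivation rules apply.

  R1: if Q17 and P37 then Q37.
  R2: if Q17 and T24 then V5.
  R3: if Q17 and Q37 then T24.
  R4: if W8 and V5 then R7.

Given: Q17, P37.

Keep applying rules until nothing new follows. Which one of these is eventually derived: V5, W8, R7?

Q17 and P37 hold, so Q37 follows (R1).
Q17 and Q37 hold, so T24 follows (R3).
Q17 and T24 hold, so V5 follows (R2).
R7 would need W8 and V5 (R4), but W8 is never established. No rule produces W8, and it is not given.

V5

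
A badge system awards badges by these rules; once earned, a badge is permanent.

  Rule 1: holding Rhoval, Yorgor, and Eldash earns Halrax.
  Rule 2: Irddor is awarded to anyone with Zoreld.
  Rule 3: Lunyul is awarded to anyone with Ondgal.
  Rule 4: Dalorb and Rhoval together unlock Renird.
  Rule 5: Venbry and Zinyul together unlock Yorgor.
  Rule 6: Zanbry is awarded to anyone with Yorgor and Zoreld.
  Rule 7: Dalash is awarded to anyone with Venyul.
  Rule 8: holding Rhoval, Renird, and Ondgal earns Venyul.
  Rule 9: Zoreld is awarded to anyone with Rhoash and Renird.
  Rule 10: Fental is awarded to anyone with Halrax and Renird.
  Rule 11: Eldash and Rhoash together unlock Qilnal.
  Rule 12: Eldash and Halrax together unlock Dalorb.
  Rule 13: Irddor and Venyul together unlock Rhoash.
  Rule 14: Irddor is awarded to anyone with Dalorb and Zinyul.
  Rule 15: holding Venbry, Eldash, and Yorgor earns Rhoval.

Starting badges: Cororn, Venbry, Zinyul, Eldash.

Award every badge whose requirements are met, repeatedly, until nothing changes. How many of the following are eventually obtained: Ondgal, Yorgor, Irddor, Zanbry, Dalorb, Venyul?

3

With Venbry and Zinyul, Yorgor is earned (Rule 5).
With Venbry, Eldash, and Yorgor, Rhoval is earned (Rule 15).
With Rhoval, Yorgor, and Eldash, Halrax is earned (Rule 1).
With Eldash and Halrax, Dalorb is earned (Rule 12).
With Dalorb and Zinyul, Irddor is earned (Rule 14).
No rule produces Ondgal, and it is not given.
Yorgor: reached.
Irddor: reached.
Zanbry would need Yorgor and Zoreld (Rule 6), but Zoreld is never earned.
Dalorb: reached.
Venyul would need Rhoval, Renird, and Ondgal (Rule 8), but Ondgal is never earned.
Reached: Yorgor, Irddor, and Dalorb — 3 of the 6.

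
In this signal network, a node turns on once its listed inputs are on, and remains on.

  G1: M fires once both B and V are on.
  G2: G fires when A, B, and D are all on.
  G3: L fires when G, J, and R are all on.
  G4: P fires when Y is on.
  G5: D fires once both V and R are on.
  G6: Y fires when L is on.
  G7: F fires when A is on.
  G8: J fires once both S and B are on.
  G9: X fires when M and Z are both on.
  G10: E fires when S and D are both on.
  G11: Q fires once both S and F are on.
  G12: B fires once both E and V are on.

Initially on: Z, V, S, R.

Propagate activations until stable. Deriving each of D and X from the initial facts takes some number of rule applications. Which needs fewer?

D: V and R are on, so D fires (G5). [1 rule application]
X: G5: V and R on → D on. S and D are on, so E fires (G10). G12: E and V on → B on. G1: B and V on → M on. G9: M and Z on → X on. [5 rule applications]
D needs fewer.

D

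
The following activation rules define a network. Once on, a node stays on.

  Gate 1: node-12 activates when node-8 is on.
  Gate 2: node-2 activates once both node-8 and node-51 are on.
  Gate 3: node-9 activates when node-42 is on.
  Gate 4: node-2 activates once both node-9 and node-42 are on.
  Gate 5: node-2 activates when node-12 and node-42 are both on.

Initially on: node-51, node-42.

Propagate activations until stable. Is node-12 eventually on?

No

node-12 would need node-8 (Gate 1), but node-8 never turns on.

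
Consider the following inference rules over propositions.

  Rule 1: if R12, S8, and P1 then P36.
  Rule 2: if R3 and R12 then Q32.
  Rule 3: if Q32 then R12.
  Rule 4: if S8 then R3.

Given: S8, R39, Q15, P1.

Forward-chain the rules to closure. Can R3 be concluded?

Yes

From S8, Rule 4 gives R3.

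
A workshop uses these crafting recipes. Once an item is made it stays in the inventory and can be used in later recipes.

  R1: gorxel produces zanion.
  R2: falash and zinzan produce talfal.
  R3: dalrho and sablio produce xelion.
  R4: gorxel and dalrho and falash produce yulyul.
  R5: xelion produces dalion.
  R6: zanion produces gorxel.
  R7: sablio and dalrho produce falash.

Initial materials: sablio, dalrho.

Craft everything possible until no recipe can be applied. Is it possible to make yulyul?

yulyul would need gorxel, dalrho, and falash (R4), but gorxel is never obtained.

No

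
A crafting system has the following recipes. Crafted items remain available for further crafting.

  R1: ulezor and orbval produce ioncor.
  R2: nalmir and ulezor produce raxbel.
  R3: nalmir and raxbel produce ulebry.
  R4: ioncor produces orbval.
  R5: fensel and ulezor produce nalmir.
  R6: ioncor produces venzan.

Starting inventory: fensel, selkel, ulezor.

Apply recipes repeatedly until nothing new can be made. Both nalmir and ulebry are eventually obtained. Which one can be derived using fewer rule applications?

nalmir

nalmir: fensel and ulezor → nalmir (R5). [1 rule application]
ulebry: Using R5, fensel and ulezor make nalmir. nalmir and ulezor → raxbel (R2). nalmir and raxbel → ulebry (R3). [3 rule applications]
nalmir needs fewer.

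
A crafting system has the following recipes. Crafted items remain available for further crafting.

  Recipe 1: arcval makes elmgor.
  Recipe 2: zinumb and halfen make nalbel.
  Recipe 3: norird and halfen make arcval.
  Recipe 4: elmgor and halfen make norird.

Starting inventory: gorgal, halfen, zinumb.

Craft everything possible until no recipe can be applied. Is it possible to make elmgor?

No

elmgor would need arcval (Recipe 1), but arcval is never obtained.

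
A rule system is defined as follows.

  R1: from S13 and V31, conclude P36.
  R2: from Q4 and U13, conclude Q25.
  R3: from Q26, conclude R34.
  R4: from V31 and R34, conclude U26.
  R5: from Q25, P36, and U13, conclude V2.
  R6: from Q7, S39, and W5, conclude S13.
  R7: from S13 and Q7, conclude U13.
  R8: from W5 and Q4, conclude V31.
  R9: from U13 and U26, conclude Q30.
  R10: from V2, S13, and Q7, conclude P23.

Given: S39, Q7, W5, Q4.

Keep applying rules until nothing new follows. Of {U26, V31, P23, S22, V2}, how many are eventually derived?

From Q7, S39, and W5, R6 gives S13.
From W5 and Q4, R8 gives V31.
From S13 and V31, R1 gives P36.
From S13 and Q7, R7 gives U13.
From Q4 and U13, R2 gives Q25.
Q25, P36, and U13 hold, so V2 follows (R5).
V2, S13, and Q7 hold, so P23 follows (R10).
U26 would need V31 and R34 (R4), but R34 is never established.
V31: reached.
P23: reached.
No rule produces S22, and it is not given.
V2: reached.
Reached: V31, P23, and V2 — 3 of the 5.

3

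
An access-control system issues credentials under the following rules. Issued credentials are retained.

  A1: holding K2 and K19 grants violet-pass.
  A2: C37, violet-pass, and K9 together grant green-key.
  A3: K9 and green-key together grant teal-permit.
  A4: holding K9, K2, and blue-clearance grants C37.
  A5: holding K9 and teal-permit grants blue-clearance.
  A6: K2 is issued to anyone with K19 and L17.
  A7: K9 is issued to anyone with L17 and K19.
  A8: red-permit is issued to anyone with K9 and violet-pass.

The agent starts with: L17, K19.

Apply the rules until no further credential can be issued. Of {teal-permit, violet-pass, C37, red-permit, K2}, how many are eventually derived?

3

Holding L17 and K19 grants K9 (A7).
Holding K19 and L17 grants K2 (A6).
Holding K2 and K19 grants violet-pass (A1).
Holding K9 and violet-pass grants red-permit (A8).
teal-permit would need K9 and green-key (A3), but green-key is never granted.
violet-pass: reached.
C37 would need K9, K2, and blue-clearance (A4), but blue-clearance is never granted.
red-permit: reached.
K2: reached.
Reached: violet-pass, red-permit, and K2 — 3 of the 5.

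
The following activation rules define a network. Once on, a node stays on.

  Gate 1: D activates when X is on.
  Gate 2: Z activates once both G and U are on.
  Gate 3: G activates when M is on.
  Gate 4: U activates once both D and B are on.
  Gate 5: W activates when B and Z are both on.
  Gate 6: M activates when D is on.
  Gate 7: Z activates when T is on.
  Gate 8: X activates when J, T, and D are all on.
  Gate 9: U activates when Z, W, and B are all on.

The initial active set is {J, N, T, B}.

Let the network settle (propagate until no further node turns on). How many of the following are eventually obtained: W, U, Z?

T is on, so Z activates (Gate 7).
B and Z are on, so W activates (Gate 5).
Z, W, and B are on, so U activates (Gate 9).
W: reached.
U: reached.
Z: reached.
All 3 are reached.

3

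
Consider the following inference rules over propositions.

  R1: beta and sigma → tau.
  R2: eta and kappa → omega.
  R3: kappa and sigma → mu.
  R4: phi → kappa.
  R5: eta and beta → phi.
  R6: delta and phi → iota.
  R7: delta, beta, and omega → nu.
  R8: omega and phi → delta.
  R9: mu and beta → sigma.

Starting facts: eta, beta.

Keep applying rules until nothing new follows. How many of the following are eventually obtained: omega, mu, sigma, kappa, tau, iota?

3

From eta and beta, R5 gives phi.
phi holds, so kappa follows (R4).
eta and kappa hold, so omega follows (R2).
omega and phi hold, so delta follows (R8).
delta and phi hold, so iota follows (R6).
omega: reached.
mu would need kappa and sigma (R3), but sigma is never established.
sigma would need mu and beta (R9), but mu is never established.
kappa: reached.
tau would need beta and sigma (R1), but sigma is never established.
iota: reached.
Reached: omega, kappa, and iota — 3 of the 6.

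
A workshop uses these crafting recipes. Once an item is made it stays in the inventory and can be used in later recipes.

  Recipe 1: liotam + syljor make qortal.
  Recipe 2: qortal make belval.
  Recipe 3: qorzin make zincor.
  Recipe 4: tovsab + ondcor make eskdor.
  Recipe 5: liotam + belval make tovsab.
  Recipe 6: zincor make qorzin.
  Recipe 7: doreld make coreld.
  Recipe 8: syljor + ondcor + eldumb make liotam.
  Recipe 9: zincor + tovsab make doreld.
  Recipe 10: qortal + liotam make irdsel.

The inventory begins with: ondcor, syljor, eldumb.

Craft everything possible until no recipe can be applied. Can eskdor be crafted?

Yes

Using Recipe 8, syljor, ondcor, and eldumb make liotam.
Using Recipe 1, liotam and syljor make qortal.
qortal → belval (Recipe 2).
liotam + belval → tovsab (Recipe 5).
Using Recipe 4, tovsab and ondcor make eskdor.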